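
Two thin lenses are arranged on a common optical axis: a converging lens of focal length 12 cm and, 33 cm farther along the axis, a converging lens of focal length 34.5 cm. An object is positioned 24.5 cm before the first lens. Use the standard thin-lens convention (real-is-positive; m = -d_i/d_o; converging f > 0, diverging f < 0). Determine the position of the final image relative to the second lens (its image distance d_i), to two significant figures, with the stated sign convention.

Applying the thin-lens equation to the first lens, 1/12 = 1/24.5 + 1/d_i1, which gives d_i1 = 23.520 cm.
That image sits 9.480 cm in front of the second lens, so d_o2 = 9.480 cm.
Applying the thin-lens equation again with f_2 = 34.5 cm and d_o2 = 9.480 cm gives d_i2 = -13.072 cm.

-13 cm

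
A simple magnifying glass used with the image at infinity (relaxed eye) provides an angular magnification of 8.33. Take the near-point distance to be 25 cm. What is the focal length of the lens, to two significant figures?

For the image at infinity, M = D/f.
f = D/M = 25/8.33 = 3.001 cm.

3.0 cm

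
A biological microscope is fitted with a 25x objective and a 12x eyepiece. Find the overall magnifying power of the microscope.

The overall magnification of a compound microscope is the product of the objective and eyepiece magnifications:
M = M_obj x M_eye = 25 x 12 = 300.

300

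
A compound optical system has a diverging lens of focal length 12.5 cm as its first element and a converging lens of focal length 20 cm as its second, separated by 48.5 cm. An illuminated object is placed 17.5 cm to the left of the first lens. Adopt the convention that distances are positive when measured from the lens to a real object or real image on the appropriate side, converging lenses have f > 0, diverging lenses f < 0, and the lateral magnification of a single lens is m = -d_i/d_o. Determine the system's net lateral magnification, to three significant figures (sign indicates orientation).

-0.233

Lens 1: 1/d_i1 = 1/f_1 - 1/d_o1 = 1/(-12.5) - 1/17.5 = -0.13714 cm^-1, so d_i1 = -7.292 cm.
m_1 = -(-7.292)/17.5 = 0.4167.
The intermediate image is virtual, 7.292 cm to the left of lens 1, so d_o2 = L - d_i1 = 48.5 - (-7.292) = 55.792 cm.
Lens 2: 1/d_i2 = 1/f_2 - 1/d_o2 = 1/20 - 1/(55.792) = 0.03208 cm^-1, so d_i2 = 31.176 cm.
m_2 = -(31.176)/(55.792) = -0.5588.
The system's lateral magnification is m_1 m_2 = (0.4167)(-0.5588) = -0.2328.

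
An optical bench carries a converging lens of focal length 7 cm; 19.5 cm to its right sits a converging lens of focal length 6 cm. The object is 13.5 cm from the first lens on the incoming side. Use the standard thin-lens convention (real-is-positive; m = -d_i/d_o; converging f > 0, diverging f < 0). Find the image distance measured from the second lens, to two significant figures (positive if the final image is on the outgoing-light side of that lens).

First lens: d_i1 = 1/(1/7 - 1/13.5) = 14.538 cm.
That image sits 4.962 cm in front of the second lens, so d_o2 = 4.962 cm.
Second lens: d_i2 = 1/(1/6 - 1/(4.962)) = -28.667 cm.

-29 cm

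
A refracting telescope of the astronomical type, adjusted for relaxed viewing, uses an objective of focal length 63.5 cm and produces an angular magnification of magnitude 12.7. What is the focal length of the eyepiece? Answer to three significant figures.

5.00 cm

|M| = f_obj/f_eye, so f_eye = f_obj/|M| = 63.5/12.7 = 5.000 cm.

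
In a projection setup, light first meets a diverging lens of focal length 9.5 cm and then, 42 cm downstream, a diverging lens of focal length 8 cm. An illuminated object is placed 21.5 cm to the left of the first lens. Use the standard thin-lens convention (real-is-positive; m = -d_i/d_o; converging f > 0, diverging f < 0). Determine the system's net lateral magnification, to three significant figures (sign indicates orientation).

First lens: d_i1 = 1/(1/(-9.5) - 1/21.5) = -6.589 cm.
m_1 = -(-6.589)/21.5 = 0.3065.
With d_i1 < 0 the first image is virtual and lies on the object side; the object distance for lens 2 is d_o2 = 42 - (-6.589) = 48.589 cm.
Second lens: d_i2 = 1/(1/(-8) - 1/(48.589)) = -6.869 cm.
m_2 = -(-6.869)/(48.589) = 0.1414.
The system's lateral magnification is m_1 m_2 = (0.3065)(0.1414) = 0.0433.

0.0433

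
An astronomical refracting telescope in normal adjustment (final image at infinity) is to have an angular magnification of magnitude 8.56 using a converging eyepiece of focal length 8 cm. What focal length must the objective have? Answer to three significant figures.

|M| = f_obj/|f_eye|, so f_obj = |M| x |f_eye| = 8.56 x 8 = 68.480 cm.

68.5 cm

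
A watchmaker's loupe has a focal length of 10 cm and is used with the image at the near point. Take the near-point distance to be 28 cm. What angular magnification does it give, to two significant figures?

M = 1 + D/f = 1 + 28/10 = 3.800.

3.8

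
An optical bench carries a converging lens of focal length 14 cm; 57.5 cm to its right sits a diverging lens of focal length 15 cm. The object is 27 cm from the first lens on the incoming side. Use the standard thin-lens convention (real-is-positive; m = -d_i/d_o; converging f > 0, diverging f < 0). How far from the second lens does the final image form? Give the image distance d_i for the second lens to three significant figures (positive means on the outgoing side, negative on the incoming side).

First lens: d_i1 = 1/(1/14 - 1/27) = 29.077 cm.
That image sits 28.423 cm in front of the second lens, so d_o2 = 28.423 cm.
Second lens: d_i2 = 1/(1/(-15) - 1/(28.423)) = -9.818 cm.

-9.82 cm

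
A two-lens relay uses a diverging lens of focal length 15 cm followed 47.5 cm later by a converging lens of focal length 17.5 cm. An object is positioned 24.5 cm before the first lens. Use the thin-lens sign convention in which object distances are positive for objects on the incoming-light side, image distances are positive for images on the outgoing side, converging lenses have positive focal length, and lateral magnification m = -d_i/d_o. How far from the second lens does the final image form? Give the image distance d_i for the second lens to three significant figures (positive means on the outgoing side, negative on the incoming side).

Applying the thin-lens equation to the first lens, 1/(-15) = 1/24.5 + 1/d_i1, which gives d_i1 = -9.304 cm.
The intermediate image is virtual, 9.304 cm to the left of lens 1, so d_o2 = L - d_i1 = 47.5 - (-9.304) = 56.804 cm.
Applying the thin-lens equation again with f_2 = 17.5 cm and d_o2 = 56.804 cm gives d_i2 = 25.292 cm.

25.3 cm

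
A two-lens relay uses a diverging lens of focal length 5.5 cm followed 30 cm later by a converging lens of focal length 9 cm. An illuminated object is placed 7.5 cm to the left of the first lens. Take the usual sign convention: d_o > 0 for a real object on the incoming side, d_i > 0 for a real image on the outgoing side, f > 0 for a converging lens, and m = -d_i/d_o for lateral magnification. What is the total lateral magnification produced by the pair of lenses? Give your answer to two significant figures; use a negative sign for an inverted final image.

-0.16

Applying the thin-lens equation to the first lens, 1/(-5.5) = 1/7.5 + 1/d_i1, which gives d_i1 = -3.173 cm.
Its lateral magnification is m_1 = -d_i1/d_o1 = -(-3.173)/7.5 = 0.4231.
The intermediate image is virtual, 3.173 cm to the left of lens 1, so d_o2 = L - d_i1 = 30 - (-3.173) = 33.173 cm.
Applying the thin-lens equation again with f_2 = 9 cm and d_o2 = 33.173 cm gives d_i2 = 12.351 cm.
m_2 = -(12.351)/(33.173) = -0.3723.
Overall magnification: m = m_1 m_2 = -0.1575.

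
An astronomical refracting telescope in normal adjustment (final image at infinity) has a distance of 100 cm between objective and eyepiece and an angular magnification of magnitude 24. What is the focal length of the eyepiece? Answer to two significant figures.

In normal adjustment the tube length equals f_obj + f_eye and |M| = f_obj/f_eye.
So f_obj = 24 f_eye and 24 f_eye + f_eye = 100 cm, giving f_eye = 100/25 = 4.000 cm and f_obj = 96.000 cm.

4.0 cm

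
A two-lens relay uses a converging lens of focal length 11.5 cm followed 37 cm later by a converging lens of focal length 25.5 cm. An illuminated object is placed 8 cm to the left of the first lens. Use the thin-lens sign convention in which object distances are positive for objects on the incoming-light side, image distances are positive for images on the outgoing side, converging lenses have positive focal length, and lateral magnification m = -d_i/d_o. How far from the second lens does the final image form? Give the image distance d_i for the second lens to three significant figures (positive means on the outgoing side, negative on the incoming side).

42.7 cm

First lens: d_i1 = 1/(1/11.5 - 1/8) = -26.286 cm.
With d_i1 < 0 the first image is virtual and lies on the object side; the object distance for lens 2 is d_o2 = 37 - (-26.286) = 63.286 cm.
Second lens: d_i2 = 1/(1/25.5 - 1/(63.286)) = 42.709 cm.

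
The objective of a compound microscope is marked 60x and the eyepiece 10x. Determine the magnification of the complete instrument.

The overall magnification of a compound microscope is the product of the objective and eyepiece magnifications:
M = M_obj x M_eye = 60 x 10 = 600.

600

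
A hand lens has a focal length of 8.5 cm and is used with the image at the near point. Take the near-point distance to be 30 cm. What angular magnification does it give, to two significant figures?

M = 1 + D/f = 1 + 30/8.5 = 4.529.

4.5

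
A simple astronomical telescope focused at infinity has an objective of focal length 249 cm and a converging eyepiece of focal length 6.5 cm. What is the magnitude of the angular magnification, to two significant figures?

38

|M| = f_obj/|f_eye| = 249/6.5 = 38.308.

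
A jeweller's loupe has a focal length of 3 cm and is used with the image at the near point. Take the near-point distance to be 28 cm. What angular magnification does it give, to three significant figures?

10.3

M = 1 + D/f = 1 + 28/3 = 10.333.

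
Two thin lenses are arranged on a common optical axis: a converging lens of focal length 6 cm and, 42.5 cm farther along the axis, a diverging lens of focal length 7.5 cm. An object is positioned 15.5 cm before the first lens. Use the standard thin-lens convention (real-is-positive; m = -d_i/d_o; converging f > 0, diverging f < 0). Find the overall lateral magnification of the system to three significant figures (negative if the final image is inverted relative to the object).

-0.118

Applying the thin-lens equation to the first lens, 1/6 = 1/15.5 + 1/d_i1, which gives d_i1 = 9.789 cm.
Its lateral magnification is m_1 = -d_i1/d_o1 = -(9.789)/15.5 = -0.6316.
That image sits 32.711 cm in front of the second lens, so d_o2 = 32.711 cm.
Applying the thin-lens equation again with f_2 = -7.5 cm and d_o2 = 32.711 cm gives d_i2 = -6.101 cm.
m_2 = -(-6.101)/(32.711) = 0.1865.
Total m = m_1 x m_2 = (-0.6316)(0.1865) = -0.1178.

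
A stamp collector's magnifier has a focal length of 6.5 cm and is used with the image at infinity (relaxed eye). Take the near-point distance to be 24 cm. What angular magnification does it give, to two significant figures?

3.7

M = D/f = 24/6.5 = 3.692.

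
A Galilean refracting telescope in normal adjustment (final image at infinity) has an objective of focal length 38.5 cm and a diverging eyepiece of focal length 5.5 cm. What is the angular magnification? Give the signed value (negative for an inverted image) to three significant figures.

M = -f_obj/f_eye = -38.5/(-5.5) = 7.000.

7.00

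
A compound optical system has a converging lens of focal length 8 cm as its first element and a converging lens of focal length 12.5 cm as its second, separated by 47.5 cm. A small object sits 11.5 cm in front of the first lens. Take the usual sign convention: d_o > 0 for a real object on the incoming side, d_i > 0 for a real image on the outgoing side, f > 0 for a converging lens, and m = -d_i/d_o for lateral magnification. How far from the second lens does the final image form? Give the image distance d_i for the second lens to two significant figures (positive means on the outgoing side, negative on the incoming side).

30 cm

Lens 1: 1/d_i1 = 1/f_1 - 1/d_o1 = 1/8 - 1/11.5 = 0.03804 cm^-1, so d_i1 = 26.286 cm.
Object distance for lens 2: d_o2 = 47.5 - 26.286 = 21.214 cm.
Lens 2: 1/d_i2 = 1/f_2 - 1/d_o2 = 1/12.5 - 1/(21.214) = 0.03286 cm^-1, so d_i2 = 30.430 cm.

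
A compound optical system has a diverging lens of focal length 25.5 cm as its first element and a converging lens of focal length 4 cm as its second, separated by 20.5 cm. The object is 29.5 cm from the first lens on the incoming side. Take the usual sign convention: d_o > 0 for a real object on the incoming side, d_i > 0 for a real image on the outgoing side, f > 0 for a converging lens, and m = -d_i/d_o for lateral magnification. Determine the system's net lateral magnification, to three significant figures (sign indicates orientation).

Applying the thin-lens equation to the first lens, 1/(-25.5) = 1/29.5 + 1/d_i1, which gives d_i1 = -13.677 cm.
Its lateral magnification is m_1 = -d_i1/d_o1 = -(-13.677)/29.5 = 0.4636.
With d_i1 < 0 the first image is virtual and lies on the object side; the object distance for lens 2 is d_o2 = 20.5 - (-13.677) = 34.177 cm.
Applying the thin-lens equation again with f_2 = 4 cm and d_o2 = 34.177 cm gives d_i2 = 4.530 cm.
m_2 = -(4.530)/(34.177) = -0.1326.
Total m = m_1 x m_2 = (0.4636)(-0.1326) = -0.0615.

-0.0615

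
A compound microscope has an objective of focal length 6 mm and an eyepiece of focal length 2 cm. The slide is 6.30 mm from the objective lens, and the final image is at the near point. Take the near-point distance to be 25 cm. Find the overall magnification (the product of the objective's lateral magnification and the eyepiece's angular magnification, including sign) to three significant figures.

-270

Convert to cm: f_obj = 6 mm = 0.6 cm; d_o = 6.30 mm = 0.63 cm.
Objective: 1/d_i = 1/f_obj - 1/d_o = 1/0.6 - 1/0.63 = 0.07937 cm^-1, so d_i = 12.600 cm.
m_obj = -d_i/d_o = -12.600/0.63 = -20.000.
Eyepiece angular magnification (image at near point): M_eye = 1 + D/f_e = 1 + 25/2 = 13.500.
Overall M = m_obj x M_eye = (-20.000)(13.500) = -270.00.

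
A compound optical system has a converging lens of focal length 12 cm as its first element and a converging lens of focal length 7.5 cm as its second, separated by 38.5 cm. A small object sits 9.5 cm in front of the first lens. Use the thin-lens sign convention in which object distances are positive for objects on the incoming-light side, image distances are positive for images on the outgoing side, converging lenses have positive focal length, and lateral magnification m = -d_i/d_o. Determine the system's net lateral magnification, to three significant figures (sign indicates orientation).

-0.470

First lens: d_i1 = 1/(1/12 - 1/9.5) = -45.600 cm.
m_1 = -(-45.600)/9.5 = 4.8000.
The intermediate image is virtual, 45.600 cm to the left of lens 1, so d_o2 = L - d_i1 = 38.5 - (-45.600) = 84.100 cm.
Second lens: d_i2 = 1/(1/7.5 - 1/(84.100)) = 8.234 cm.
m_2 = -(8.234)/(84.100) = -0.0979.
The system's lateral magnification is m_1 m_2 = (4.8000)(-0.0979) = -0.4700.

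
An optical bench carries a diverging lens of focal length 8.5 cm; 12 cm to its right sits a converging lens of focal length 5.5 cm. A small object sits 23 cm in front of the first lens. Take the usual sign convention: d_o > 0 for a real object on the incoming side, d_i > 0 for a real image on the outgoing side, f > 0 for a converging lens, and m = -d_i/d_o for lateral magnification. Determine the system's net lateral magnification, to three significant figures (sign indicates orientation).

-0.117

First lens: d_i1 = 1/(1/(-8.5) - 1/23) = -6.206 cm.
m_1 = -(-6.206)/23 = 0.2698.
With d_i1 < 0 the first image is virtual and lies on the object side; the object distance for lens 2 is d_o2 = 12 - (-6.206) = 18.206 cm.
Second lens: d_i2 = 1/(1/5.5 - 1/(18.206)) = 7.881 cm.
m_2 = -(7.881)/(18.206) = -0.4329.
The system's lateral magnification is m_1 m_2 = (0.2698)(-0.4329) = -0.1168.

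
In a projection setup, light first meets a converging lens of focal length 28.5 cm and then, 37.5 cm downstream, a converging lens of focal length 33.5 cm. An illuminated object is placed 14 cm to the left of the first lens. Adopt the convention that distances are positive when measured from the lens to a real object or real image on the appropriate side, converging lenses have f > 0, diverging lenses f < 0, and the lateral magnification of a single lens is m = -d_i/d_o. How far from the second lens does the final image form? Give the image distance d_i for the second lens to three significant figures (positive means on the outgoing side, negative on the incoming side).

69.1 cm

First lens: d_i1 = 1/(1/28.5 - 1/14) = -27.517 cm.
The intermediate image is virtual, 27.517 cm to the left of lens 1, so d_o2 = L - d_i1 = 37.5 - (-27.517) = 65.017 cm.
Second lens: d_i2 = 1/(1/33.5 - 1/(65.017)) = 69.107 cm.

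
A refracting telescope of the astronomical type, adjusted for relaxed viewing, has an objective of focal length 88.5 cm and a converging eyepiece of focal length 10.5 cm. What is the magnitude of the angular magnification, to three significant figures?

8.43

|M| = f_obj/|f_eye| = 88.5/10.5 = 8.429.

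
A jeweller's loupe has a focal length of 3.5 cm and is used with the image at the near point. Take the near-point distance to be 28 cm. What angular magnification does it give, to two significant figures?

9.0

M = 1 + D/f = 1 + 28/3.5 = 9.000.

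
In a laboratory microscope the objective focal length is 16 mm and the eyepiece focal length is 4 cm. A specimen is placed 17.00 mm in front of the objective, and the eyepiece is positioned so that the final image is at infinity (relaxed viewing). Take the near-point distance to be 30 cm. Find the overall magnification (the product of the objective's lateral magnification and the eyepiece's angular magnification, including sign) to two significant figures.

Convert to cm: f_obj = 16 mm = 1.6 cm; d_o = 17.00 mm = 1.70 cm.
Objective: 1/d_i = 1/f_obj - 1/d_o = 1/1.6 - 1/1.70 = 0.03676 cm^-1, so d_i = 27.200 cm.
m_obj = -d_i/d_o = -27.200/1.70 = -16.000.
Eyepiece angular magnification (image at infinity): M_eye = D/f_e = 30/4 = 7.500.
Overall M = m_obj x M_eye = (-16.000)(7.500) = -120.00.

-120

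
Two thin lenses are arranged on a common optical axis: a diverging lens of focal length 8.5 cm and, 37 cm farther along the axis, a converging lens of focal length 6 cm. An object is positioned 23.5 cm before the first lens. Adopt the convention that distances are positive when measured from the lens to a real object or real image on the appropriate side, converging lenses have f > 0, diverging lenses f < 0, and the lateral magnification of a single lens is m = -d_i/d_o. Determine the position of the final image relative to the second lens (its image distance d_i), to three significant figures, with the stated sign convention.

6.97 cm

First lens: d_i1 = 1/(1/(-8.5) - 1/23.5) = -6.242 cm.
With d_i1 < 0 the first image is virtual and lies on the object side; the object distance for lens 2 is d_o2 = 37 - (-6.242) = 43.242 cm.
Second lens: d_i2 = 1/(1/6 - 1/(43.242)) = 6.967 cm.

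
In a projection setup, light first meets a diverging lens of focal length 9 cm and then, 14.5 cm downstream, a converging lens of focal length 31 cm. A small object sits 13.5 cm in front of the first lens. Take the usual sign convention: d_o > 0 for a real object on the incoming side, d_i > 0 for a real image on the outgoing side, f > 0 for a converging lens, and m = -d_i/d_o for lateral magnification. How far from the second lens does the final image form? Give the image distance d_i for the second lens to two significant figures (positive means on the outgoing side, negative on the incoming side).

-56 cm

Lens 1: 1/d_i1 = 1/f_1 - 1/d_o1 = 1/(-9) - 1/13.5 = -0.18519 cm^-1, so d_i1 = -5.400 cm.
The intermediate image is virtual, 5.400 cm to the left of lens 1, so d_o2 = L - d_i1 = 14.5 - (-5.400) = 19.900 cm.
Lens 2: 1/d_i2 = 1/f_2 - 1/d_o2 = 1/31 - 1/(19.900) = -0.01799 cm^-1, so d_i2 = -55.577 cm.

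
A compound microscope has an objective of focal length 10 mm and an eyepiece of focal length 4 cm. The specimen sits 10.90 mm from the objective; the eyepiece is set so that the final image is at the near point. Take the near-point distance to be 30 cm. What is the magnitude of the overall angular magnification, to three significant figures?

94.4

Convert to cm: f_obj = 10 mm = 1 cm; d_o = 10.90 mm = 1.09 cm.
Objective: 1/d_i = 1/f_obj - 1/d_o = 1/1 - 1/1.09 = 0.08257 cm^-1, so d_i = 12.111 cm.
m_obj = -d_i/d_o = -12.111/1.09 = -11.111.
Eyepiece angular magnification (image at near point): M_eye = 1 + D/f_e = 1 + 30/4 = 8.500.
Overall M = m_obj x M_eye = (-11.111)(8.500) = -94.44.
|M| = 94.44.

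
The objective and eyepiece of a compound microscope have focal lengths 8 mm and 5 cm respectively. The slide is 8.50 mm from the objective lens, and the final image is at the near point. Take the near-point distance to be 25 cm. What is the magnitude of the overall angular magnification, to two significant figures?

Convert to cm: f_obj = 8 mm = 0.8 cm; d_o = 8.50 mm = 0.85 cm.
Objective: 1/d_i = 1/f_obj - 1/d_o = 1/0.8 - 1/0.85 = 0.07353 cm^-1, so d_i = 13.600 cm.
m_obj = -d_i/d_o = -13.600/0.85 = -16.000.
Eyepiece angular magnification (image at near point): M_eye = 1 + D/f_e = 1 + 25/5 = 6.000.
Overall M = m_obj x M_eye = (-16.000)(6.000) = -96.00.
|M| = 96.00.

96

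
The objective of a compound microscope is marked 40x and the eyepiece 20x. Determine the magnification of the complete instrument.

800

The overall magnification of a compound microscope is the product of the objective and eyepiece magnifications:
M = M_obj x M_eye = 40 x 20 = 800.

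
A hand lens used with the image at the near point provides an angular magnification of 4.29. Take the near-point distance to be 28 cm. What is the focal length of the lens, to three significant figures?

8.51 cm

For the image at the near point, M = 1 + D/f.
f = D/(M - 1) = 28/(4.29 - 1) = 8.511 cm.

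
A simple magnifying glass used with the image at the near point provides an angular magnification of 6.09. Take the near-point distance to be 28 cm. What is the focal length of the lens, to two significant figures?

For the image at the near point, M = 1 + D/f.
f = D/(M - 1) = 28/(6.09 - 1) = 5.501 cm.

5.5 cm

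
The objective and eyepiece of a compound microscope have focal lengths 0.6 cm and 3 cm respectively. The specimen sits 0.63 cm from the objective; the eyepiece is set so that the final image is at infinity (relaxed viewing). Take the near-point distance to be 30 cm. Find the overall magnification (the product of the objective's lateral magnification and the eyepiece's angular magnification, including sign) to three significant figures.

-200

Objective: 1/d_i = 1/f_obj - 1/d_o = 1/0.6 - 1/0.63 = 0.07937 cm^-1, so d_i = 12.600 cm.
m_obj = -d_i/d_o = -12.600/0.63 = -20.000.
Eyepiece angular magnification (image at infinity): M_eye = D/f_e = 30/3 = 10.000.
Overall M = m_obj x M_eye = (-20.000)(10.000) = -200.00.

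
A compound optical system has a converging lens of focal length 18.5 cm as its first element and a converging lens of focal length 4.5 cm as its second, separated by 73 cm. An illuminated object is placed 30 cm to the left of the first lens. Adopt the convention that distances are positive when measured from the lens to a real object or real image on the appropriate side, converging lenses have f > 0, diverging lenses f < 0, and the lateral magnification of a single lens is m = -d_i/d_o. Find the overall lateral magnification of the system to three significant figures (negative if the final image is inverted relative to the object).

0.358

First lens: d_i1 = 1/(1/18.5 - 1/30) = 48.261 cm.
m_1 = -(48.261)/30 = -1.6087.
That image sits 24.739 cm in front of the second lens, so d_o2 = 24.739 cm.
Second lens: d_i2 = 1/(1/4.5 - 1/(24.739)) = 5.501 cm.
m_2 = -(5.501)/(24.739) = -0.2223.
Overall magnification: m = m_1 m_2 = 0.3577.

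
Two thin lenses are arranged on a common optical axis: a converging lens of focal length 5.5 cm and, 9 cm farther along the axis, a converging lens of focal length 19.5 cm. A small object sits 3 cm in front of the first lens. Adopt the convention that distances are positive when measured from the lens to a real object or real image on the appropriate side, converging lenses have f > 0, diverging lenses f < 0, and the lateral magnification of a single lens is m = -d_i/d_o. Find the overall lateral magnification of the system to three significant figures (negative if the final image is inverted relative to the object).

11.0

First lens: d_i1 = 1/(1/5.5 - 1/3) = -6.600 cm.
m_1 = -(-6.600)/3 = 2.2000.
The intermediate image is virtual, 6.600 cm to the left of lens 1, so d_o2 = L - d_i1 = 9 - (-6.600) = 15.600 cm.
Second lens: d_i2 = 1/(1/19.5 - 1/(15.600)) = -78.000 cm.
m_2 = -(-78.000)/(15.600) = 5.0000.
The system's lateral magnification is m_1 m_2 = (2.2000)(5.0000) = 11.0000.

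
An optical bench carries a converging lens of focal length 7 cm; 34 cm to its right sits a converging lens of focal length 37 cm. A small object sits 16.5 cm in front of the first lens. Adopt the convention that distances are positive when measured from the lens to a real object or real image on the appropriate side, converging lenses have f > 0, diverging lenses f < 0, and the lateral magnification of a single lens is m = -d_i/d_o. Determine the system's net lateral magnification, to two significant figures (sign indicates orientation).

Lens 1: 1/d_i1 = 1/f_1 - 1/d_o1 = 1/7 - 1/16.5 = 0.08225 cm^-1, so d_i1 = 12.158 cm.
m_1 = -(12.158)/16.5 = -0.7368.
Object distance for lens 2: d_o2 = 34 - 12.158 = 21.842 cm.
Lens 2: 1/d_i2 = 1/f_2 - 1/d_o2 = 1/37 - 1/(21.842) = -0.01876 cm^-1, so d_i2 = -53.316 cm.
m_2 = -(-53.316)/(21.842) = 2.4410.
Total m = m_1 x m_2 = (-0.7368)(2.4410) = -1.7986.

-1.8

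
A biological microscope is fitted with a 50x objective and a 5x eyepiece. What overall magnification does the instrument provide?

The overall magnification of a compound microscope is the product of the objective and eyepiece magnifications:
M = M_obj x M_eye = 50 x 5 = 250.

250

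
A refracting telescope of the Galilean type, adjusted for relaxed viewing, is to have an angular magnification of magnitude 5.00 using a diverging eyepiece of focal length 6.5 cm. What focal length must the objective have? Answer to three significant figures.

|M| = f_obj/|f_eye|, so f_obj = |M| x |f_eye| = 5.0 x 6.5 = 32.500 cm.

32.5 cm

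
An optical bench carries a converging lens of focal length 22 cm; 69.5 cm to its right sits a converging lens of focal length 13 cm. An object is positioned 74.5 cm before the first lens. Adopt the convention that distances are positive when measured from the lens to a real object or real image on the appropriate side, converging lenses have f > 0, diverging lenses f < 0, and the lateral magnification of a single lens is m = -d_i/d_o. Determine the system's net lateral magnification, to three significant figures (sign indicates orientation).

Lens 1: 1/d_i1 = 1/f_1 - 1/d_o1 = 1/22 - 1/74.5 = 0.03203 cm^-1, so d_i1 = 31.219 cm.
m_1 = -(31.219)/74.5 = -0.4190.
That image sits 38.281 cm in front of the second lens, so d_o2 = 38.281 cm.
Lens 2: 1/d_i2 = 1/f_2 - 1/d_o2 = 1/13 - 1/(38.281) = 0.05080 cm^-1, so d_i2 = 19.685 cm.
m_2 = -(19.685)/(38.281) = -0.5142.
Total m = m_1 x m_2 = (-0.4190)(-0.5142) = 0.2155.

0.215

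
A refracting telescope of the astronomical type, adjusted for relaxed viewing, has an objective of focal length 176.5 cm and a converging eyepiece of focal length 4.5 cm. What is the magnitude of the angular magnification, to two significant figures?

39

|M| = f_obj/|f_eye| = 176.5/4.5 = 39.222.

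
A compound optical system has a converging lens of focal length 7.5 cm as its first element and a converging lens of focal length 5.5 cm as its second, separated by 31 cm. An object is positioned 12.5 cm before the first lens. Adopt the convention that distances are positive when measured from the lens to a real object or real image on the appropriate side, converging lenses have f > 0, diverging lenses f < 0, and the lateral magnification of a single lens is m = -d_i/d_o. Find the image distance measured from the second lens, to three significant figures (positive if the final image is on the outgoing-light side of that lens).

First lens: d_i1 = 1/(1/7.5 - 1/12.5) = 18.750 cm.
That image sits 12.250 cm in front of the second lens, so d_o2 = 12.250 cm.
Second lens: d_i2 = 1/(1/5.5 - 1/(12.250)) = 9.981 cm.

9.98 cm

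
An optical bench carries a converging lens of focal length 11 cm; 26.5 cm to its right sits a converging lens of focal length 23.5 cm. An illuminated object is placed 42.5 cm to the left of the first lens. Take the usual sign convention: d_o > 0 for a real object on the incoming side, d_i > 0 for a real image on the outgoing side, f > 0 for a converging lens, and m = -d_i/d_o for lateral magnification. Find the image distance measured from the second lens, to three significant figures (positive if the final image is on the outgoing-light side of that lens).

First lens: d_i1 = 1/(1/11 - 1/42.5) = 14.841 cm.
That image sits 11.659 cm in front of the second lens, so d_o2 = 11.659 cm.
Second lens: d_i2 = 1/(1/23.5 - 1/(11.659)) = -23.138 cm.

-23.1 cm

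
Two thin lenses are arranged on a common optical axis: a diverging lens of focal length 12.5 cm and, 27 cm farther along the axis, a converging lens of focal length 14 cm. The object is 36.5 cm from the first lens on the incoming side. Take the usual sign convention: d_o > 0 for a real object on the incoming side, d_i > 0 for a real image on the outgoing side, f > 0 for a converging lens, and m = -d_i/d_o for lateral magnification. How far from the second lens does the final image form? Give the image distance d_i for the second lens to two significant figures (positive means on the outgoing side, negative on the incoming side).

23 cm

First lens: d_i1 = 1/(1/(-12.5) - 1/36.5) = -9.311 cm.
With d_i1 < 0 the first image is virtual and lies on the object side; the object distance for lens 2 is d_o2 = 27 - (-9.311) = 36.311 cm.
Second lens: d_i2 = 1/(1/14 - 1/(36.311)) = 22.785 cm.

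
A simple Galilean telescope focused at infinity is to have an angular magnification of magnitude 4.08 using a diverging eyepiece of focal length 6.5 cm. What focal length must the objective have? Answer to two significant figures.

|M| = f_obj/|f_eye|, so f_obj = |M| x |f_eye| = 4.08 x 6.5 = 26.520 cm.

27 cm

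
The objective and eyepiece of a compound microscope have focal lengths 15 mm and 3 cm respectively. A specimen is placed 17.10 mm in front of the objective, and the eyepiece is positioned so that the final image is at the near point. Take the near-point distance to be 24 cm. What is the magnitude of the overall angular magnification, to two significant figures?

64

Convert to cm: f_obj = 15 mm = 1.5 cm; d_o = 17.10 mm = 1.71 cm.
Objective: 1/d_i = 1/f_obj - 1/d_o = 1/1.5 - 1/1.71 = 0.08187 cm^-1, so d_i = 12.214 cm.
m_obj = -d_i/d_o = -12.214/1.71 = -7.143.
Eyepiece angular magnification (image at near point): M_eye = 1 + D/f_e = 1 + 24/3 = 9.000.
Overall M = m_obj x M_eye = (-7.143)(9.000) = -64.29.
|M| = 64.29.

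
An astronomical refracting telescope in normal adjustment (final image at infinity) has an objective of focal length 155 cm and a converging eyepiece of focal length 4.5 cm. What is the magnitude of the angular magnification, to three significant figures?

34.4

|M| = f_obj/|f_eye| = 155/4.5 = 34.444.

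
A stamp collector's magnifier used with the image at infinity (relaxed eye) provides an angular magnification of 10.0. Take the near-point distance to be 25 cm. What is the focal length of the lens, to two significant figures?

2.5 cm

For the image at infinity, M = D/f.
f = D/M = 25/10.0 = 2.500 cm.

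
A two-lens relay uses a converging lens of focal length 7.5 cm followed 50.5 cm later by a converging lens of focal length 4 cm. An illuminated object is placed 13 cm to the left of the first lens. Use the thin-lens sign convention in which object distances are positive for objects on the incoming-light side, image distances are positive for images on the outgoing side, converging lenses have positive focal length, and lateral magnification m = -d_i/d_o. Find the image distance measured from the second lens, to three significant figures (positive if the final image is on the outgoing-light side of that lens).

Lens 1: 1/d_i1 = 1/f_1 - 1/d_o1 = 1/7.5 - 1/13 = 0.05641 cm^-1, so d_i1 = 17.727 cm.
Object distance for lens 2: d_o2 = 50.5 - 17.727 = 32.773 cm.
Lens 2: 1/d_i2 = 1/f_2 - 1/d_o2 = 1/4 - 1/(32.773) = 0.21949 cm^-1, so d_i2 = 4.556 cm.

4.56 cm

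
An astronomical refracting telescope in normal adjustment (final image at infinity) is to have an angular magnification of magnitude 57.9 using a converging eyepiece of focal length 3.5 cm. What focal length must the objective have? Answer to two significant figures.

|M| = f_obj/|f_eye|, so f_obj = |M| x |f_eye| = 57.9 x 3.5 = 202.650 cm.

200 cm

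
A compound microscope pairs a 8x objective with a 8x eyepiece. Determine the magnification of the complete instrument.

64

The overall magnification of a compound microscope is the product of the objective and eyepiece magnifications:
M = M_obj x M_eye = 8 x 8 = 64.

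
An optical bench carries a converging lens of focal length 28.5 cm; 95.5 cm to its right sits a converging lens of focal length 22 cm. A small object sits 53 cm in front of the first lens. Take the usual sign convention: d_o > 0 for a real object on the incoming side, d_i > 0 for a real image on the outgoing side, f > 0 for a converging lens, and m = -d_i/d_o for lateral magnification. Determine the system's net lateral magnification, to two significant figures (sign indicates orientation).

2.2

Applying the thin-lens equation to the first lens, 1/28.5 = 1/53 + 1/d_i1, which gives d_i1 = 61.653 cm.
Its lateral magnification is m_1 = -d_i1/d_o1 = -(61.653)/53 = -1.1633.
The intermediate image is 61.653 cm to the right of lens 1, so d_o2 = L - d_i1 = 95.5 - 61.653 = 33.847 cm.
Applying the thin-lens equation again with f_2 = 22 cm and d_o2 = 33.847 cm gives d_i2 = 62.854 cm.
m_2 = -(62.854)/(33.847) = -1.8570.
Total m = m_1 x m_2 = (-1.1633)(-1.8570) = 2.1602.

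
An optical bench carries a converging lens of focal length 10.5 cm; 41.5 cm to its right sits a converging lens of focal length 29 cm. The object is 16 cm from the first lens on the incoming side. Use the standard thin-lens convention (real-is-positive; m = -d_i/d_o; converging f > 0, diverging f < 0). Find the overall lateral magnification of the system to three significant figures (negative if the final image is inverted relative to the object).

Lens 1: 1/d_i1 = 1/f_1 - 1/d_o1 = 1/10.5 - 1/16 = 0.03274 cm^-1, so d_i1 = 30.545 cm.
m_1 = -(30.545)/16 = -1.9091.
Object distance for lens 2: d_o2 = 41.5 - 30.545 = 10.955 cm.
Lens 2: 1/d_i2 = 1/f_2 - 1/d_o2 = 1/29 - 1/(10.955) = -0.05680 cm^-1, so d_i2 = -17.605 cm.
m_2 = -(-17.605)/(10.955) = 1.6071.
Total m = m_1 x m_2 = (-1.9091)(1.6071) = -3.0680.

-3.07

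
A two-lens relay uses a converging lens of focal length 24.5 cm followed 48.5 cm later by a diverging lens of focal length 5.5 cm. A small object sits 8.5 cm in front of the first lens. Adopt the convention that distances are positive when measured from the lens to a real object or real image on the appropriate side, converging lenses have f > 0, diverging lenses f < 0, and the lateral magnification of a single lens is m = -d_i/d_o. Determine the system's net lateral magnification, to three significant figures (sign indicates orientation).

0.126

Lens 1: 1/d_i1 = 1/f_1 - 1/d_o1 = 1/24.5 - 1/8.5 = -0.07683 cm^-1, so d_i1 = -13.016 cm.
m_1 = -(-13.016)/8.5 = 1.5312.
With d_i1 < 0 the first image is virtual and lies on the object side; the object distance for lens 2 is d_o2 = 48.5 - (-13.016) = 61.516 cm.
Lens 2: 1/d_i2 = 1/f_2 - 1/d_o2 = 1/(-5.5) - 1/(61.516) = -0.19807 cm^-1, so d_i2 = -5.049 cm.
m_2 = -(-5.049)/(61.516) = 0.0821.
Total m = m_1 x m_2 = (1.5312)(0.0821) = 0.1257.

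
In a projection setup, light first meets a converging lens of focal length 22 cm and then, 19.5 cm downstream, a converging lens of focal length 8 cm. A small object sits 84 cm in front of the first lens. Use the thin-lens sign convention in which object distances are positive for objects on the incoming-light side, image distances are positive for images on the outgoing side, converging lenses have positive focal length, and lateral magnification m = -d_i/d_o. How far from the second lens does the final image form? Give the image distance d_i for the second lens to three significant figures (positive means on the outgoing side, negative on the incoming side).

Applying the thin-lens equation to the first lens, 1/22 = 1/84 + 1/d_i1, which gives d_i1 = 29.806 cm.
Since 29.806 cm > 19.5 cm, the first image lies past the second lens and serves as a virtual object: d_o2 = L - d_i1 = -10.306 cm.
Applying the thin-lens equation again with f_2 = 8 cm and d_o2 = -10.306 cm gives d_i2 = 4.504 cm.

4.50 cm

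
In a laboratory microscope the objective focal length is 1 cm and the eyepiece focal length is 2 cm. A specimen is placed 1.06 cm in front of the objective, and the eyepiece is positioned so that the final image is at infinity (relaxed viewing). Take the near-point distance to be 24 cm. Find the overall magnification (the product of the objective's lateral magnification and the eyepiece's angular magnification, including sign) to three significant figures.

Objective: 1/d_i = 1/f_obj - 1/d_o = 1/1 - 1/1.06 = 0.05660 cm^-1, so d_i = 17.667 cm.
m_obj = -d_i/d_o = -17.667/1.06 = -16.667.
Eyepiece angular magnification (image at infinity): M_eye = D/f_e = 24/2 = 12.000.
Overall M = m_obj x M_eye = (-16.667)(12.000) = -200.00.

-200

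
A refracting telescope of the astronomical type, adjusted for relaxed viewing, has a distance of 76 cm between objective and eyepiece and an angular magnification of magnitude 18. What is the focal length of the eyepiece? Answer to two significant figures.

In normal adjustment the tube length equals f_obj + f_eye and |M| = f_obj/f_eye.
So f_obj = 18 f_eye and 18 f_eye + f_eye = 76 cm, giving f_eye = 76/19 = 4.000 cm and f_obj = 72.000 cm.

4.0 cm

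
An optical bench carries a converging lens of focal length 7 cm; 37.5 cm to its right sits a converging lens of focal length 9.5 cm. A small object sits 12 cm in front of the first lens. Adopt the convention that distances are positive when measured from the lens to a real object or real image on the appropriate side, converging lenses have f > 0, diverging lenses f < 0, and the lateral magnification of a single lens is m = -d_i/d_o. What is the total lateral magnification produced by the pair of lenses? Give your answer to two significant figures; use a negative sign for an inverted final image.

1.2

Lens 1: 1/d_i1 = 1/f_1 - 1/d_o1 = 1/7 - 1/12 = 0.05952 cm^-1, so d_i1 = 16.800 cm.
m_1 = -(16.800)/12 = -1.4000.
The intermediate image is 16.800 cm to the right of lens 1, so d_o2 = L - d_i1 = 37.5 - 16.800 = 20.700 cm.
Lens 2: 1/d_i2 = 1/f_2 - 1/d_o2 = 1/9.5 - 1/(20.700) = 0.05695 cm^-1, so d_i2 = 17.558 cm.
m_2 = -(17.558)/(20.700) = -0.8482.
Total m = m_1 x m_2 = (-1.4000)(-0.8482) = 1.1875.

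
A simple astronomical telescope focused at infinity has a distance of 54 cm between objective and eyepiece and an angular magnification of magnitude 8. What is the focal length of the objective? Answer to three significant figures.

48.0 cm

In normal adjustment the tube length equals f_obj + f_eye and |M| = f_obj/f_eye.
So f_obj = 8 f_eye and 8 f_eye + f_eye = 54 cm, giving f_eye = 54/9 = 6.000 cm and f_obj = 48.000 cm.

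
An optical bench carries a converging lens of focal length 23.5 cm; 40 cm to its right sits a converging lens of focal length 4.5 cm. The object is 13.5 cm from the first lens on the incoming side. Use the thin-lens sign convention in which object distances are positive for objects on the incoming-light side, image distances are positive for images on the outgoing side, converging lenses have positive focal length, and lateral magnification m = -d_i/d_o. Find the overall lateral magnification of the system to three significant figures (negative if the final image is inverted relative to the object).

-0.157

First lens: d_i1 = 1/(1/23.5 - 1/13.5) = -31.725 cm.
m_1 = -(-31.725)/13.5 = 2.3500.
With d_i1 < 0 the first image is virtual and lies on the object side; the object distance for lens 2 is d_o2 = 40 - (-31.725) = 71.725 cm.
Second lens: d_i2 = 1/(1/4.5 - 1/(71.725)) = 4.801 cm.
m_2 = -(4.801)/(71.725) = -0.0669.
The system's lateral magnification is m_1 m_2 = (2.3500)(-0.0669) = -0.1573.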